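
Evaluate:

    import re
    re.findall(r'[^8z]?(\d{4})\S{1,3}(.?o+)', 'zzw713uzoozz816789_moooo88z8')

[('8167', 'moooo')]

The pattern matches optionally any character except [8z]; then exactly 4 of a digit (captured); then 1 to 3 of a non-whitespace character; then optionally any character, then one or more of the literal 'o' (captured).
`findall` packs the 2 group values into a tuple for every match.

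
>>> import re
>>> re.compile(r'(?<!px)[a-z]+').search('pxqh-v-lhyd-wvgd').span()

(0, 4)

Because the assertion is negative and zero-width, positions next to the forbidden text are skipped.
`search` walks the string left to right and returns the first match it finds.
The match spans [0:4] → 'pxqh'.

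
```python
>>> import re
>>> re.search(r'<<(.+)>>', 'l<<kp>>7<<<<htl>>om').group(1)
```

'kp>>7<<<<htl'

`re.search` tries every starting position until one works.
The match spans [1:17] → '<<kp>>7<<<<htl>>'.
Captured: group 1 = 'kp>>7<<<<htl'.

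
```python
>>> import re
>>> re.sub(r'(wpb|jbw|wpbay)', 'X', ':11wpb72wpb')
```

':11X72X'

Matches: at [3:6] → 'wpb'; at [8:11] → 'wpb'.
Each match is replaced by 'X'.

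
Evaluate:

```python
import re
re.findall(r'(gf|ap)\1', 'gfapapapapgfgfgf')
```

['ap', 'ap', 'gf']

A backreference is literal: `\1` must see the identical characters the first group matched.
Because there's exactly one group, `findall` drops the full match and keeps group 1 from each hit.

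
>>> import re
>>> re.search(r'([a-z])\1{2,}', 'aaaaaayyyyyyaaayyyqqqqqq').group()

'aaaaaa'

A backreference is literal: `\1` must see the identical characters the first group matched.
`re.search` scans for the first position where the pattern succeeds.
The match spans [0:6] → 'aaaaaa'.
Captured: group 1 = 'a'.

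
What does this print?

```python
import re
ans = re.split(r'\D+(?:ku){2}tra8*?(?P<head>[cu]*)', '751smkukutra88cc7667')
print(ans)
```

['751', '', '88cc7667']

`re.split` interleaves the captured-group text with the surrounding fragments.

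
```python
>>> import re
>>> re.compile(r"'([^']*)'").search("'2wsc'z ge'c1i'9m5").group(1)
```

The match spans [0:6] → "'2wsc'".
Captured: group 1 = '2wsc'.

'2wsc'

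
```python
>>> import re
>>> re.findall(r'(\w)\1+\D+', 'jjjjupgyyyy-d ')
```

A backreference is literal: `\1` must see the identical characters the first group matched.
`findall` collects group 1 from the one match (1 total).

['j']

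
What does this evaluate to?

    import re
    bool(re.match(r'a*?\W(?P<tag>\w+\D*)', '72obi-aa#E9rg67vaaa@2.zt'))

False

`re.match` only tries the pattern at the start of the string.
Here the pattern fails at index 0, so the call returns None, and `bool(None)` is False.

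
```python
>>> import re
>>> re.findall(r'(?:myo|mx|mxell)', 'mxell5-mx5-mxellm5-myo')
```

['mx', 'mx', 'mx', 'myo']

`|` is ordered: at each position the engine commits to the first alternative that works.
Scanning left to right: at [0:2] → 'mx'; at [7:9] → 'mx'; at [11:13] → 'mx'; at [19:22] → 'myo'.
With no groups in the pattern, `findall` gives back each whole match — 4 here.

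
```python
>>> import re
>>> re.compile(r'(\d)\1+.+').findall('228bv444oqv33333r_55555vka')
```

`\1` has to match the exact text group 1 already captured.
With a single group, `findall` returns only what that group captured — 1 item.

['2']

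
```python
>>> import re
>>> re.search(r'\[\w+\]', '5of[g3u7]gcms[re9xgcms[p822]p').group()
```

`search` walks the string left to right and returns the first match it finds.
The match spans [3:9] → '[g3u7]'.

'[g3u7]'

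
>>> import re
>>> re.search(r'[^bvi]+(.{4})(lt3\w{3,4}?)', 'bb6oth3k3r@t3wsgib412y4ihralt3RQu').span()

(18, 33)

The pattern matches one or more of any character except [bvi]; then exactly 4 of any character (captured); then the literal 'lt3', then 3 to 4 of a word character (lazy) (captured).
The match spans [18:33] → '412y4ihralt3RQu'.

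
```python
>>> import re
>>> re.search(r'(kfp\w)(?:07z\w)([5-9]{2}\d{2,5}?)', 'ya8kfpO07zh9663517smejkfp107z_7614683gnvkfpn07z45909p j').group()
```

'kfpO07zh9663'

This matches the literal 'kfp', then a word character (captured); then the literal '07z', then a word character (non-capturing group); then exactly 2 of a character in [5-9], then 2 to 5 of a digit (lazy) (captured).
A non-greedy quantifier consumes as few characters as it can — just enough that the remainder of the pattern still matches from where it stops; whatever follows it matches normally.
`re.search` scans for the first position where the pattern succeeds.
The match spans [3:15] → 'kfpO07zh9663'.
Captured: group 1 = 'kfpO', group 2 = '9663'.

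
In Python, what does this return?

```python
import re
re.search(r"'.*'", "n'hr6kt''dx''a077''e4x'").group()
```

"'hr6kt''dx''a077''e4x'"

Unlike `match`, `search` isn't anchored — it looks for the pattern anywhere in the string.
The match spans [1:23] → "'hr6kt''dx''a077''e4x'".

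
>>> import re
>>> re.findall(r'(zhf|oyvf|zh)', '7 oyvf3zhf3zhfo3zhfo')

['oyvf', 'zhf', 'zhf', 'zhf']

The regex engine tests alternatives in the order written; an earlier branch that matches wins even if a later one would match more.
`findall` collects group 1 from each match (4 total).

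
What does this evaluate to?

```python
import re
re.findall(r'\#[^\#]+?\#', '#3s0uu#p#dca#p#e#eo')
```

['#3s0uu#', '#dca#', '#e#']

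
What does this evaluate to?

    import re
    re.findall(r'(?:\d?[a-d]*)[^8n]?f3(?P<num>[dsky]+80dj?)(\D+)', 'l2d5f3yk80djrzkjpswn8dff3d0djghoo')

[('yk80dj', 'rzkjpswn')]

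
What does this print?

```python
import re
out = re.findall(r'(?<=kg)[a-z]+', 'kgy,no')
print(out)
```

['y']

Lookahead/lookbehind check context without consuming it, so the matched span excludes the asserted characters.
Scanning left to right: at [2:3] → 'y'.
`findall` yields the raw match text (1 of them) because the pattern has no groups.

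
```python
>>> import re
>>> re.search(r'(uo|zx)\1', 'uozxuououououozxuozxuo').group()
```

'uouo'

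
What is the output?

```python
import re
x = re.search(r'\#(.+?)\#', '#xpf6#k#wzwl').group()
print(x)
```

#xpf6#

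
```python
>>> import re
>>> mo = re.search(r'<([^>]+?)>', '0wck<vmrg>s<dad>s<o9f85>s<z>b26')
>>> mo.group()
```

'<vmrg>'

Unlike `match`, `search` isn't anchored — it looks for the pattern anywhere in the string.
The match spans [4:10] → '<vmrg>'.
Captured: group 1 = 'vmrg'.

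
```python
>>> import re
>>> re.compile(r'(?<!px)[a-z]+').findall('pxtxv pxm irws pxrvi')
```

['pxtxv', 'pxm', 'irws', 'pxrvi']

A negative assertion filters positions out without eating any characters.
Matches: at [0:5] → 'pxtxv'; at [6:9] → 'pxm'; at [10:14] → 'irws'; at [15:20] → 'pxrvi'.
No capturing groups, so `findall` returns the 4 full match strings.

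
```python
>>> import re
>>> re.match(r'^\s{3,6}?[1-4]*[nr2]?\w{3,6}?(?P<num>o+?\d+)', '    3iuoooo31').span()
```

This matches anchored at the start of the string; then 3 to 6 of whitespace (lazy), then zero or more of a character in [1-4]; then optionally one of [nr2], then 3 to 6 of a word character (lazy); then one or more of a literal 'o' (lazy), then one or more of a digit (captured as 'num').
With `match`, the pattern is implicitly anchored at the beginning.
The match spans [0:13] → '    3iuoooo31'.
Captured: group 1 = 'ooo31'.

(0, 13)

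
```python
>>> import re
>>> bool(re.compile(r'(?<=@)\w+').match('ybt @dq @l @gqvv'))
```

False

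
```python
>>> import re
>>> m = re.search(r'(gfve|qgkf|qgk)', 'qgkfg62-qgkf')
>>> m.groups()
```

`|` is ordered: at each position the engine commits to the first alternative that works.
Unlike `match`, `search` isn't anchored — it looks for the pattern anywhere in the string.
The match spans [0:4] → 'qgkf'.
Captured: group 1 = 'qgkf'.

('qgkf',)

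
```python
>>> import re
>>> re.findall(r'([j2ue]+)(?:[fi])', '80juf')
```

['ju']

Pattern: one or more of one of [j2ue] (captured); then one of [fi] (non-capturing group).
Because there's exactly one group, `findall` drops the full match and keeps group 1 from the one hit.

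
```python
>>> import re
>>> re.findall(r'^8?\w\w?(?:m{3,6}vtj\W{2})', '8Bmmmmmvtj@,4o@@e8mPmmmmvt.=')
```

['8Bmmmmmvtj@,']

The pattern matches anchored at the start of the string; then optionally a literal '8', then a word character, then optionally a word character; then 3 to 6 of the literal 'm', then the literal 'vtj', then exactly 2 of a non-word character (non-capturing group).
No capturing groups, so `findall` returns the 1 full match string.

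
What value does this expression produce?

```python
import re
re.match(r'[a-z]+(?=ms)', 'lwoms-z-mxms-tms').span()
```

`re.match` only tries the pattern at the start of the string.
The match spans [0:3] → 'lwo'.

(0, 3)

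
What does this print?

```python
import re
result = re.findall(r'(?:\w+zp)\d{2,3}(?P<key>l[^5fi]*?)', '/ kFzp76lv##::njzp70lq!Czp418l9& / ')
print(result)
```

This matches one or more of a word character, then the literal 'zp' (non-capturing group); then 2 to 3 of a digit; then the literal 'l', then zero or more of any character except [5fi] (lazy) (captured as 'key').
A non-greedy quantifier consumes as few characters as it can — just enough that the remainder of the pattern still matches from where it stops; whatever follows it matches normally.
Walking the string: at [2:9] match 'kFzp76l', group 1 = 'l'; at [14:21] match 'njzp70l', group 1 = 'l'; at [23:30] match 'Czp418l', group 1 = 'l'.
With a single group, `findall` returns only what that group captured — 3 items.

['l', 'l', 'l']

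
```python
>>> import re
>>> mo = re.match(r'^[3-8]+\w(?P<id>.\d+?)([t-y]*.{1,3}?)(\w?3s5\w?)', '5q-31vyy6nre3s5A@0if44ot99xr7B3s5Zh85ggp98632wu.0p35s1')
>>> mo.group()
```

'5q-31vyy6nre3s5A'

Pattern: anchored at the start of the string; then one or more of a character in [3-8], then a word character; then any character, then one or more of a digit (lazy) (captured as 'id'); then zero or more of a character in [t-y], then 1 to 3 of any character (lazy) (captured); then optionally a word character, then the literal '3s5', then optionally a word character (captured).
`match` is anchored at position 0; if the pattern doesn't fit there, it returns None.
The match spans [0:16] → '5q-31vyy6nre3s5A'.
Captured: group 1 = '-31', group 2 = 'vyy6nr', group 3 = 'e3s5A'.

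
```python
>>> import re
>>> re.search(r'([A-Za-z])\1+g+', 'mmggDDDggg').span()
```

(0, 4)

`\1` is not a pattern — it's the concrete string captured by group 1, re-applied verbatim.
Unlike `match`, `search` isn't anchored — it looks for the pattern anywhere in the string.
The match spans [0:4] → 'mmgg'.
Captured: group 1 = 'm'.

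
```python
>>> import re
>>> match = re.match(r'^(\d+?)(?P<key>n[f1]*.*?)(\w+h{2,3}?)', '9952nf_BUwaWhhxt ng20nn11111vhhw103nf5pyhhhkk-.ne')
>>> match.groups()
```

('9952', 'nf', '_BUwaWhh')

The match spans [0:14] → '9952nf_BUwaWhh'.
Captured: group 1 = '9952', group 2 = 'nf', group 3 = '_BUwaWhh'.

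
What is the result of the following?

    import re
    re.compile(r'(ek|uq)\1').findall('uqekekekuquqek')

['ek', 'uq']

A backreference is literal: `\1` must see the identical characters the first group matched.
Matches: at [2:6] match 'ekek', group 1 = 'ek'; at [8:12] match 'uquq', group 1 = 'uq'.
One capturing group, so `findall` returns just the captured substring from each match — 2 in all.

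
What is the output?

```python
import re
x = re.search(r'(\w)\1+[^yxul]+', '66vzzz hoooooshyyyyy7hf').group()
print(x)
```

`\1` has to match the exact text group 1 already captured.
`re.search` tries every starting position until one works.
The match spans [0:15] → '66vzzz hooooosh'.
Captured: group 1 = '6'.

66vzzz hooooosh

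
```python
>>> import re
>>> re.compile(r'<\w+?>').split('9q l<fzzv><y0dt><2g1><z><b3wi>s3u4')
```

['9q l', '', '', '', '', 's3u4']

Matches to split on: at [4:10] → '<fzzv>'; at [10:16] → '<y0dt>'; at [16:21] → '<2g1>'; at [21:24] → '<z>'; at [24:30] → '<b3wi>'.
`split` removes every match and returns the 6 fragments in between.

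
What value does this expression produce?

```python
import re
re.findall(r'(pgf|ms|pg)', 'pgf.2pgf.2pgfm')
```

Alternation isn't longest-match — the leftmost alternative that fits at this position is chosen.
Because there's exactly one group, `findall` drops the full match and keeps group 1 from each hit.

['pgf', 'pgf', 'pgf']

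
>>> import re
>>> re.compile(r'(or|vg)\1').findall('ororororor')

['or', 'or']

`\1` is not a pattern — it's the concrete string captured by group 1, re-applied verbatim.
Matches: at [0:4] match 'oror', group 1 = 'or'; at [4:8] match 'oror', group 1 = 'or'.
One capturing group, so `findall` returns just the captured substring from each match — 2 in all.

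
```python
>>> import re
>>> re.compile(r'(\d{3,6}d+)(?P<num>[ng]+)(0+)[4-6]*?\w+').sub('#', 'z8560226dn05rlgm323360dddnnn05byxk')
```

'z8#'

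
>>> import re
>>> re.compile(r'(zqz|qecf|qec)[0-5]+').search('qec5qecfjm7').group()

'qec5'

`re.search` tries every starting position until one works.
The match spans [0:4] → 'qec5'.
Captured: group 1 = 'qec'.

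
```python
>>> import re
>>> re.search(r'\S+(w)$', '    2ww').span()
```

(4, 7)

This matches one or more of a non-whitespace character; then a literal 'w' (captured); then anchored at the end.
`search` walks the string left to right and returns the first match it finds.
The match spans [4:7] → '2ww'.
Captured: group 1 = 'w'.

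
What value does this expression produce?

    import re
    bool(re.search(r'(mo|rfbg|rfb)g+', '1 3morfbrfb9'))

False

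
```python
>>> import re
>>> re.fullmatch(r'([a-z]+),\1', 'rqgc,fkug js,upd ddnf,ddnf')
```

`re.fullmatch` is like wrapping the pattern in `^…$` (in single-line mode).
Here there's no way to consume every character, so the call returns None.

None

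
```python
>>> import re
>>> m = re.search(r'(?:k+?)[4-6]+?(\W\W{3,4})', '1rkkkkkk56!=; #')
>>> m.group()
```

'kkkkkk56!=; #'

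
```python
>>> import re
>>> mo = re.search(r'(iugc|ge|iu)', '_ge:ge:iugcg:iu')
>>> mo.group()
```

`re.search` tries every starting position until one works.
The match spans [1:3] → 'ge'.
Captured: group 1 = 'ge'.

'ge'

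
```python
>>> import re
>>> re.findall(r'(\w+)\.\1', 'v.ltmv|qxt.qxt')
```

['qxt']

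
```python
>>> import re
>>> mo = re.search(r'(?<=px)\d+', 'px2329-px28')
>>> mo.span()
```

Lookahead/lookbehind check context without consuming it, so the matched span excludes the asserted characters.
Unlike `match`, `search` isn't anchored — it looks for the pattern anywhere in the string.
The match spans [2:6] → '2329'.

(2, 6)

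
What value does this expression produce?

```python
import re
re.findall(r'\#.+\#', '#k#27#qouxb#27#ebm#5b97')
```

`findall` yields the raw match text (1 of them) because the pattern has no groups.

['#k#27#qouxb#27#ebm#']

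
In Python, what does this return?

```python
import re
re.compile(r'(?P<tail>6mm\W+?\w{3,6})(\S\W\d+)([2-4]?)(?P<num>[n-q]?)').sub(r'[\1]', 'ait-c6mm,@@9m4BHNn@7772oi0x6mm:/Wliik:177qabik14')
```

'ait-c[6mm,@@9m4BHN]i0x[6mm:/Wlii]abik14'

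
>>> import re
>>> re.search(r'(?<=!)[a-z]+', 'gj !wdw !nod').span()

(4, 7)

Lookahead/lookbehind check context without consuming it, so the matched span excludes the asserted characters.
`search` walks the string left to right and returns the first match it finds.
The match spans [4:7] → 'wdw'.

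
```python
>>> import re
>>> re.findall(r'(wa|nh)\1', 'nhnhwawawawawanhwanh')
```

['nh', 'wa', 'wa']

`\1` is not a pattern — it's the concrete string captured by group 1, re-applied verbatim.
Scanning left to right: at [0:4] match 'nhnh', group 1 = 'nh'; at [4:8] match 'wawa', group 1 = 'wa'; at [8:12] match 'wawa', group 1 = 'wa'.
Because there's exactly one group, `findall` drops the full match and keeps group 1 from each hit.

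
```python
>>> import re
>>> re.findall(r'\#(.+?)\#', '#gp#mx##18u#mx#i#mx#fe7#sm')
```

['gp', '#18u', 'i', 'fe7']

Because the quantifier is non-greedy, it stops expanding at the earliest point where the rest of the pattern can succeed.
`findall` collects group 1 from each match (4 total).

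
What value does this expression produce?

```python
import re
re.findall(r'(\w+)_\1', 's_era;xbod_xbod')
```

After group 1 captures some text, `\1` only succeeds where that same text appears again.
`findall` collects group 1 from the one match (1 total).

['xbod']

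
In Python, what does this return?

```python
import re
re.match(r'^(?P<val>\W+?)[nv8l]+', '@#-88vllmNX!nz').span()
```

Pattern: anchored at the start of the string; then one or more of a non-word character (lazy) (captured as 'val'); then one or more of one of [nv8l].
With `match`, the pattern is implicitly anchored at the beginning.
The match spans [0:8] → '@#-88vll'.
Captured: group 1 = '@#-'.

(0, 8)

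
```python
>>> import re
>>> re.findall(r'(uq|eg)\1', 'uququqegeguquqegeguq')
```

['uq', 'eg', 'uq', 'eg']

`\1` is not a pattern — it's the concrete string captured by group 1, re-applied verbatim.
Scanning left to right: at [0:4] match 'uquq', group 1 = 'uq'; at [6:10] match 'egeg', group 1 = 'eg'; at [10:14] match 'uquq', group 1 = 'uq'; at [14:18] match 'egeg', group 1 = 'eg'.
One capturing group, so `findall` returns just the captured substring from each match — 4 in all.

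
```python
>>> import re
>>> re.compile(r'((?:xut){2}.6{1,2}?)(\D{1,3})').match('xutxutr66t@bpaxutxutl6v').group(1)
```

'xutxutr66'

The match spans [0:12] → 'xutxutr66t@b'.
Captured: group 1 = 'xutxutr66', group 2 = 't@b'.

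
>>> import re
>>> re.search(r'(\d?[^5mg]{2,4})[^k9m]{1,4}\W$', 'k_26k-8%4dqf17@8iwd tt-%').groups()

('8iwd ',)

The pattern matches optionally a digit, then 2 to 4 of any character except [5mg] (captured); then 1 to 4 of any character except [k9m], then a non-word character; then anchored at the end.
`search` walks the string left to right and returns the first match it finds.
The match spans [15:24] → '8iwd tt-%'.
Captured: group 1 = '8iwd '.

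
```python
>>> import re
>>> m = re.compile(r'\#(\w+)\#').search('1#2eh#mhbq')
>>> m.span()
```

(1, 6)

Unlike `match`, `search` isn't anchored — it looks for the pattern anywhere in the string.
The match spans [1:6] → '#2eh#'.
Captured: group 1 = '2eh'.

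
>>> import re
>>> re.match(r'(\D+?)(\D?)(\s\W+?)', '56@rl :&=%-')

`re.match` won't scan ahead — the pattern has to work from the very first character.
Here the string doesn't start with a match, so the call returns None.

None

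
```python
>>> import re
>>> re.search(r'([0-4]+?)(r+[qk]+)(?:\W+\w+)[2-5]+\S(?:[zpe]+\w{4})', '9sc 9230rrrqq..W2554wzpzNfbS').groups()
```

This matches one or more of a character in [0-4] (lazy) (captured); then one or more of the literal 'r', then one or more of one of [qk] (captured); then one or more of a non-word character, then one or more of a word character (non-capturing group); then one or more of a character in [2-5], then a non-whitespace character; then one or more of one of [zpe], then exactly 4 of a word character (non-capturing group).
Unlike `match`, `search` isn't anchored — it looks for the pattern anywhere in the string.
The match spans [5:28] → '230rrrqq..W2554wzpzNfbS'.
Captured: group 1 = '230', group 2 = 'rrrqq'.

('230', 'rrrqq')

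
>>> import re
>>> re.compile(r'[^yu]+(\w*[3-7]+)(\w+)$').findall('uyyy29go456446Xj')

[('6', 'Xj')]

This matches one or more of any character except [yu]; then zero or more of a word character, then one or more of a character in [3-7] (captured); then one or more of a word character (captured); then anchored at the end.
Walking the string: at [4:16] match '29go456446Xj', groups = ('6', 'Xj').
Multiple groups make `findall` return tuples — one 2-tuple for the one match.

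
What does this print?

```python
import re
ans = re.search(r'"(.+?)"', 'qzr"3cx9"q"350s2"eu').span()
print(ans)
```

Lazy quantifiers expand one character at a time until the remainder of the pattern can match.
`search` walks the string left to right and returns the first match it finds.
The match spans [3:9] → '"3cx9"'.
Captured: group 1 = '3cx9'.

(3, 9)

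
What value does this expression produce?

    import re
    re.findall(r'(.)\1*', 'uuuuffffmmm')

After group 1 captures some text, `\1` only succeeds where that same text appears again.
`findall` collects group 1 from each match (3 total).

['u', 'f', 'm']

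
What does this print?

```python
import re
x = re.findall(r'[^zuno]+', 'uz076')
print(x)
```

['076']

Pattern: one or more of any character except [zuno].
Scanning left to right: at [2:5] → '076'.
With no groups in the pattern, `findall` gives back each whole match — 1 here.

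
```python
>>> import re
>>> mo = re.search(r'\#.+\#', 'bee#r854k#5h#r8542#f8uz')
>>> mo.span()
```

`re.search` tries every starting position until one works.
The match spans [3:19] → '#r854k#5h#r8542#'.

(3, 19)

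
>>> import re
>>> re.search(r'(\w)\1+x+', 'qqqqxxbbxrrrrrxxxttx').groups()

('q',)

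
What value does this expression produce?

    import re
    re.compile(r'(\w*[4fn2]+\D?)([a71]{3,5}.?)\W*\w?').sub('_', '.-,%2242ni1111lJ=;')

'.-,%_=;'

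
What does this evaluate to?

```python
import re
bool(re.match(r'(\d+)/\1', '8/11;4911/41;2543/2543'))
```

After group 1 captures some text, `\1` only succeeds where that same text appears again.
`match` is anchored at position 0; if the pattern doesn't fit there, it returns None.
Here the pattern fails at index 0, so the call returns None, and `bool(None)` is False.

False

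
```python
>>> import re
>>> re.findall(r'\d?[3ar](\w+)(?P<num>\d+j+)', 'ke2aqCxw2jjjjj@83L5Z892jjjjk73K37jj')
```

The pattern matches optionally a digit, then one of [3ar]; then one or more of a word character (captured); then one or more of a digit, then one or more of a literal 'j' (captured as 'num').
Multiple groups make `findall` return tuples — one 2-tuple for each match.

[('qCxw', '2jjjjj'), ('L5Z892jjjjk73K3', '7jj')]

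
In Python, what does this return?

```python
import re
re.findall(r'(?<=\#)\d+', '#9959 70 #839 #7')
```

['9959', '839', '7']

The lookaround is zero-width — it requires the adjacent text to match without consuming it, so the asserted text isn't part of the match.
Matches: at [1:5] → '9959'; at [10:13] → '839'; at [15:16] → '7'.
`findall` yields the raw match text (3 of them) because the pattern has no groups.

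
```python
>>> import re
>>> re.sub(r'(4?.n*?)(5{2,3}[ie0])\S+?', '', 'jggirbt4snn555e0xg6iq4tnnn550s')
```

The pattern matches optionally the literal '4', then any character, then zero or more of a literal 'n' (lazy) (captured); then 2 to 3 of a literal '5', then one of [ie0] (captured); then one or more of a non-whitespace character (lazy).
Every occurrence is swapped for ''.

'jggirbtxg6iq'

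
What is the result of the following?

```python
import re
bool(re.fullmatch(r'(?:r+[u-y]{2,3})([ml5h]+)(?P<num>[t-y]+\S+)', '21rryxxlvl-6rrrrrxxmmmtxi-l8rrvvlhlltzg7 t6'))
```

False

`re.fullmatch` is like wrapping the pattern in `^…$` (in single-line mode).
Here the pattern can't cover the whole string, so the call returns None, and `bool(None)` is False.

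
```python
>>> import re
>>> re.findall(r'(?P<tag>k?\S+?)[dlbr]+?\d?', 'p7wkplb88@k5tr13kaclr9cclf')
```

['p7wkp', 'b88@k5t', '3kac', 'r9cc']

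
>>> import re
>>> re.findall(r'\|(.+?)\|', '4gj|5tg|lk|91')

['5tg']

Lazy quantifiers expand one character at a time until the remainder of the pattern can match.
Scanning left to right: at [3:8] match '|5tg|', group 1 = '5tg'.
Because there's exactly one group, `findall` drops the full match and keeps group 1 from the one hit.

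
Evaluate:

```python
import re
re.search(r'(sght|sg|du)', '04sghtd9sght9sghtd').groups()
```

Branches in `(...|...)` are attempted left-to-right; the first branch that allows the whole pattern to succeed is taken.
`re.search` scans for the first position where the pattern succeeds.
The match spans [2:6] → 'sght'.
Captured: group 1 = 'sght'.

('sght',)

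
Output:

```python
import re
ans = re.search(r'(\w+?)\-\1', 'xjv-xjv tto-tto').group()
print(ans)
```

`\1` has to match the exact text group 1 already captured.
`re.search` scans for the first position where the pattern succeeds.
The match spans [0:7] → 'xjv-xjv'.
Captured: group 1 = 'xjv'.

xjv-xjv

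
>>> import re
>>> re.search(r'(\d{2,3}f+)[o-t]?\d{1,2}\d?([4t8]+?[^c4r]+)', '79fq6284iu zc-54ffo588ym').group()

'79fq6284iu z'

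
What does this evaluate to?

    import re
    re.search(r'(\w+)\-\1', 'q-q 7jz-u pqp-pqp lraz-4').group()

'q-q'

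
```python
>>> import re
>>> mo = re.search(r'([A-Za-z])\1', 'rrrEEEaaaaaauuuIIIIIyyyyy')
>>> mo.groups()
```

The match spans [0:2] → 'rr'.
Captured: group 1 = 'r'.

('r',)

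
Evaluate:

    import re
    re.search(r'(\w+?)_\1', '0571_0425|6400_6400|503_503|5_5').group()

'6400_6400'

`\1` has to match the exact text group 1 already captured.
`re.search` scans for the first position where the pattern succeeds.
The match spans [10:19] → '6400_6400'.
Captured: group 1 = '6400'.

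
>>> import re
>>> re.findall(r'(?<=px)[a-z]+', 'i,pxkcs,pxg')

['kcs', 'g']

The lookaround is zero-width — it requires the adjacent text to match without consuming it, so the asserted text isn't part of the match.
No capturing groups, so `findall` returns the 2 full match strings.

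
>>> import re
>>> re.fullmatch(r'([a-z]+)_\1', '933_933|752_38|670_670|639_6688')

None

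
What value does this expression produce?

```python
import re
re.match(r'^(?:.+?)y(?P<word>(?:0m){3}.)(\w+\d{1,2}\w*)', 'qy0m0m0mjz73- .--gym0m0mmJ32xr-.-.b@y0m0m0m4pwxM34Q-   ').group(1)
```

'0m0m0mj'

The match spans [0:12] → 'qy0m0m0mjz73'.
Captured: group 1 = '0m0m0mj', group 2 = 'z73'.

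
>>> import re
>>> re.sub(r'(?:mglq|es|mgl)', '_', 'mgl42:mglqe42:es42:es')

The regex engine tests alternatives in the order written; an earlier branch that matches wins even if a later one would match more.
Each match is replaced by '_'.

'_42:_e42:_42:_'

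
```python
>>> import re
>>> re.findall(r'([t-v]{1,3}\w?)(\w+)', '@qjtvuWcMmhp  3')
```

The pattern matches 1 to 3 of a character in [t-v], then optionally a word character (captured); then one or more of a word character (captured).
Matches: at [3:12] match 'tvuWcMmhp', groups = ('tvuW', 'cMmhp').
`findall` packs the 2 group values into a tuple for every match.

[('tvuW', 'cMmhp')]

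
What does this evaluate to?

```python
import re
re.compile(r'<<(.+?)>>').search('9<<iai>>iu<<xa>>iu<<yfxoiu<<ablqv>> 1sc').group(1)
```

'iai'

The match spans [1:8] → '<<iai>>'.
Captured: group 1 = 'iai'.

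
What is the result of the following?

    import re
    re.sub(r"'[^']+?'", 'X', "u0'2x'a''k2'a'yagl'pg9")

"u0Xa'XaXpg9"

Matches: at [2:6] → "'2x'"; at [8:12] → "'k2'"; at [13:19] → "'yagl'".
Every occurrence is swapped for 'X'.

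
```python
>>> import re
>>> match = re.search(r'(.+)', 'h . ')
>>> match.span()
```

(0, 4)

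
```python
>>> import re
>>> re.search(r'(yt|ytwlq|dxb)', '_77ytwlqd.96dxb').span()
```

(3, 5)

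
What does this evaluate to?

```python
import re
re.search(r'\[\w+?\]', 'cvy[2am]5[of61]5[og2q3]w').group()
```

The match spans [3:8] → '[2am]'.

'[2am]'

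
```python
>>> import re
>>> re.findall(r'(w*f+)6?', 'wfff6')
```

['wfff']

This matches zero or more of the literal 'w', then one or more of the literal 'f' (captured); then optionally a literal '6'.
Matches: at [0:5] match 'wfff6', group 1 = 'wfff'.
One capturing group, so `findall` returns just the captured substring from the one match — 1 in all.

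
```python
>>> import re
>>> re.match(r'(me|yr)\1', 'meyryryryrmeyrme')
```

`re.match` only tries the pattern at the start of the string.
Here the pattern fails at index 0, so the call returns None.

None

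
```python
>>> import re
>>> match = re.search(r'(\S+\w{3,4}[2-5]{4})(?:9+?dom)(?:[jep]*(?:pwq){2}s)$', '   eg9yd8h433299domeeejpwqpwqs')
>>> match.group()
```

The pattern matches one or more of a non-whitespace character, then 3 to 4 of a word character, then exactly 4 of a character in [2-5] (captured); then one or more of the literal '9' (lazy), then the literal 'dom' (non-capturing group); then zero or more of one of [jep], then the literal 'pwq' repeated 2 times, then the literal 's' (non-capturing group); then anchored at the end.
`search` walks the string left to right and returns the first match it finds.
The match spans [3:30] → 'eg9yd8h433299domeeejpwqpwqs'.
Captured: group 1 = 'eg9yd8h4332'.

'eg9yd8h433299domeeejpwqpwqs'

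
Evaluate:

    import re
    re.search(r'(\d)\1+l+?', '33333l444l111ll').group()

'33333l'

The backreference `\1` re-matches whatever the first group consumed, character for character.
`re.search` tries every starting position until one works.
The match spans [0:6] → '33333l'.
Captured: group 1 = '3'.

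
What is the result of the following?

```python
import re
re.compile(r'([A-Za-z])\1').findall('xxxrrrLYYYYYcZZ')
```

`\1` has to match the exact text group 1 already captured.
Scanning left to right: at [0:2] match 'xx', group 1 = 'x'; at [3:5] match 'rr', group 1 = 'r'; at [7:9] match 'YY', group 1 = 'Y'; at [9:11] match 'YY', group 1 = 'Y'; at [13:15] match 'ZZ', group 1 = 'Z'.
`findall` collects group 1 from each match (5 total).

['x', 'r', 'Y', 'Y', 'Z']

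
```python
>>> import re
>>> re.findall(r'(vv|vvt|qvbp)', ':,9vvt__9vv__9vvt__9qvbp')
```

['vv', 'vv', 'vv', 'qvbp']

Alternation tries branches left to right and keeps the first one that lets the overall match succeed at that position.
`findall` collects group 1 from each match (4 total).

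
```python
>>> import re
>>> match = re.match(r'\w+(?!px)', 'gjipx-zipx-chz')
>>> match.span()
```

(0, 5)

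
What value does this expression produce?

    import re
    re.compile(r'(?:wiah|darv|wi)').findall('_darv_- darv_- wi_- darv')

Walking the string: at [1:5] → 'darv'; at [8:12] → 'darv'; at [15:17] → 'wi'; at [20:24] → 'darv'.
`findall` yields the raw match text (4 of them) because the pattern has no groups.

['darv', 'darv', 'wi', 'darv']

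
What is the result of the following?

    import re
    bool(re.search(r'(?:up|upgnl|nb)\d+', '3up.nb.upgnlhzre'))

False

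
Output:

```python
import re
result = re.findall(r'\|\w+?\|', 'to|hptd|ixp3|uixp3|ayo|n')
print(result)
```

['|hptd|', '|uixp3|']

No capturing groups, so `findall` returns the 2 full match strings.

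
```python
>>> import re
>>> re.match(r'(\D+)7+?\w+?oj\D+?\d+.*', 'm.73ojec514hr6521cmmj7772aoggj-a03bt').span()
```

(0, 36)

This matches one or more of a non-digit (captured); then one or more of a literal '7' (lazy), then one or more of a word character (lazy), then the literal 'oj'; then one or more of a non-digit (lazy), then one or more of a digit, then zero or more of any character.
`re.match` won't scan ahead — the pattern has to work from the very first character.
The match spans [0:36] → 'm.73ojec514hr6521cmmj7772aoggj-a03bt'.
Captured: group 1 = 'm.'.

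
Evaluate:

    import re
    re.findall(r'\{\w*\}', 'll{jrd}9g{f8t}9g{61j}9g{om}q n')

Walking the string: at [2:7] → '{jrd}'; at [9:14] → '{f8t}'; at [16:21] → '{61j}'; at [23:27] → '{om}'.
Since nothing is captured, `findall` lists the 4 matched substrings directly.

['{jrd}', '{f8t}', '{61j}', '{om}']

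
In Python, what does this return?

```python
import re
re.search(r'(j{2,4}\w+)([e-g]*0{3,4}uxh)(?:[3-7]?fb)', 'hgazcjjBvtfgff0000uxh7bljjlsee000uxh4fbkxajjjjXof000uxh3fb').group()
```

The match spans [5:58] → 'jjBvtfgff0000uxh7bljjlsee000uxh4fbkxajjjjXof000uxh3fb'.

'jjBvtfgff0000uxh7bljjlsee000uxh4fbkxajjjjXof000uxh3fb'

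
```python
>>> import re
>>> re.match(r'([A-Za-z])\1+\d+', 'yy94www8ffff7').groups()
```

('y',)

The match spans [0:4] → 'yy94'.
Captured: group 1 = 'y'.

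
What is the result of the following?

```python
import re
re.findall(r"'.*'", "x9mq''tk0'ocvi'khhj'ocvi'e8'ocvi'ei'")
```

["''tk0'ocvi'khhj'ocvi'e8'ocvi'ei'"]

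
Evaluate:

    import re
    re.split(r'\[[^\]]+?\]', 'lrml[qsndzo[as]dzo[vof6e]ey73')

Matches to split on: at [4:15] → '[qsndzo[as]'; at [18:25] → '[vof6e]'.
The string is cut at each match, leaving 3 pieces.

['lrml', 'dzo', 'ey73']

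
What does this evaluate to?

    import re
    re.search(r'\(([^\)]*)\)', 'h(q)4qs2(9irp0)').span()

(1, 4)

The match spans [1:4] → '(q)'.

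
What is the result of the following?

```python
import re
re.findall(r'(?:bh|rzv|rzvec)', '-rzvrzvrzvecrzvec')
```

['rzv', 'rzv', 'rzv', 'rzv']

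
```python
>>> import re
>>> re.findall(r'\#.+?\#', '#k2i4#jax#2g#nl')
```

['#k2i4#', '#2g#']

Because the quantifier is non-greedy, it stops expanding at the earliest point where the rest of the pattern can succeed.
Walking the string: at [0:6] → '#k2i4#'; at [9:13] → '#2g#'.
Since nothing is captured, `findall` lists the 2 matched substrings directly.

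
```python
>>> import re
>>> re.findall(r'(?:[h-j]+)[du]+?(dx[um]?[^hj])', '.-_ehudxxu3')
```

['dxx']

Because there's exactly one group, `findall` drops the full match and keeps group 1 from the one hit.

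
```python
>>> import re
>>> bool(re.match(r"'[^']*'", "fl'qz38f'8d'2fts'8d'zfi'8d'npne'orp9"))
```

`re.match` only tries the pattern at the start of the string.
Here the pattern fails at index 0, so the call returns None, and `bool(None)` is False.

False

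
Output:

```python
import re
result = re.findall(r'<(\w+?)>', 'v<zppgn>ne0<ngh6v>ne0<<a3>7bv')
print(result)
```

['zppgn', 'ngh6v', 'a3']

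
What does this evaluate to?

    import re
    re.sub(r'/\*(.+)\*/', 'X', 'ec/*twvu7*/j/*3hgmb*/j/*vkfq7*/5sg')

'ecX5sg'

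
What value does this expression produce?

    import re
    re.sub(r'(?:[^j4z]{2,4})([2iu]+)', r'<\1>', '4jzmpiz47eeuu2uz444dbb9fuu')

'4jz<i>z4<u2u>z444d<uu>'

The pattern matches 2 to 4 of any character except [j4z] (non-capturing group); then one or more of one of [2iu] (captured).
Each match is replaced using the text its own group 1 captured.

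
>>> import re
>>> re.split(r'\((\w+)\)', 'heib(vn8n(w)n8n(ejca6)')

['heib(vn8n', 'w', 'n8n', 'ejca6', '']

The group in the pattern means `split` returns the separators' captures alongside the pieces.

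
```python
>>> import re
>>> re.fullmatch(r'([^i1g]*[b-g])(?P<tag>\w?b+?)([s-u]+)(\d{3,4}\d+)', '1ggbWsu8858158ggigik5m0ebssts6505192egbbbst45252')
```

None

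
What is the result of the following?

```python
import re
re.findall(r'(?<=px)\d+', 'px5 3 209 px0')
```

['5', '0']

The positive lookaround only admits positions where the adjacent text matches; those characters stay outside the span.
No capturing groups, so `findall` returns the 2 full match strings.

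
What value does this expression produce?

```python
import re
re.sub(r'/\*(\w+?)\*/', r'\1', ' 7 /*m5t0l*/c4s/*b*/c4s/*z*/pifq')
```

`\1` in the replacement pulls in group 1's text for each match.

' 7 m5t0lc4sbc4szpifq'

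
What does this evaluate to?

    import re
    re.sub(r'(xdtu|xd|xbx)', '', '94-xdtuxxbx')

'94-x'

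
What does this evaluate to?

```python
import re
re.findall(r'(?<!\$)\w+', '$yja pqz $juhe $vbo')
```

A negative assertion filters positions out without eating any characters.
Since nothing is captured, `findall` lists the 4 matched substrings directly.

['ja', 'pqz', 'uhe', 'bo']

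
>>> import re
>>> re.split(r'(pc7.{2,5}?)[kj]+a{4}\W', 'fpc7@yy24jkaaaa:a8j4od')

['f', 'pc7@yy24', 'a8j4od']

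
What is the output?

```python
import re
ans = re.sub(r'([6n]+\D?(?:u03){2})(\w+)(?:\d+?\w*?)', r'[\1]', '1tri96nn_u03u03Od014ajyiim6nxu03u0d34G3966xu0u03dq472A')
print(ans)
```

Pattern: one or more of one of [6n], then optionally a non-digit, then the literal 'u03' repeated 2 times (captured); then one or more of a word character (captured); then one or more of a digit (lazy), then zero or more of a word character (lazy) (non-capturing group).
Lazy quantifiers expand one character at a time until the remainder of the pattern can match.
Matches: at [5:53] → '6nn_u03u03Od014ajyiim6nxu03u0d34G3966xu0u03dq472'.
`\1` in the replacement pulls in group 1's text for each match.

1tri9[6nn_u03u03]A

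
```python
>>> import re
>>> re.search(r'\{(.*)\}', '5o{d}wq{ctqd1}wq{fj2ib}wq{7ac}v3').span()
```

(2, 30)

`re.search` tries every starting position until one works.
The match spans [2:30] → '{d}wq{ctqd1}wq{fj2ib}wq{7ac}'.
Captured: group 1 = 'd}wq{ctqd1}wq{fj2ib}wq{7ac'.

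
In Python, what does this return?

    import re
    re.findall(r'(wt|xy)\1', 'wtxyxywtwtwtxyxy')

`\1` is not a pattern — it's the concrete string captured by group 1, re-applied verbatim.
One capturing group, so `findall` returns just the captured substring from each match — 3 in all.

['xy', 'wt', 'xy']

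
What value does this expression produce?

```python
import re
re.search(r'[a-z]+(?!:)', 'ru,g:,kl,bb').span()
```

(0, 2)

The negative lookaround is zero-width — it rules out positions where the adjacent text would match, without consuming anything.
The match spans [0:2] → 'ru'.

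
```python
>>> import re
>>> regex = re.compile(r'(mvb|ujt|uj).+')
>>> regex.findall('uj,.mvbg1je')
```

['uj']

Matches: at [0:11] match 'uj,.mvbg1je', group 1 = 'uj'.
One capturing group, so `findall` returns just the captured substring from the one match — 1 in all.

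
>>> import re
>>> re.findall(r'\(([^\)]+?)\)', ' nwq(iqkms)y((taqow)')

['iqkms', '(taqow']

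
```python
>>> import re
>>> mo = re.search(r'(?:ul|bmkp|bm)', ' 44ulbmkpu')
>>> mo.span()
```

`re.search` tries every starting position until one works.
The match spans [3:5] → 'ul'.

(3, 5)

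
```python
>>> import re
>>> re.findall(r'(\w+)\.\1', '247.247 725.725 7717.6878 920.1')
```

`\1` has to match the exact text group 1 already captured.
Walking the string: at [0:7] match '247.247', group 1 = '247'; at [8:15] match '725.725', group 1 = '725'.
With a single group, `findall` returns only what that group captured — 2 items.

['247', '725']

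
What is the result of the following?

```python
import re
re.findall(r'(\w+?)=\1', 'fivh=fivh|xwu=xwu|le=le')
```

`\1` is not a pattern — it's the concrete string captured by group 1, re-applied verbatim.
`findall` collects group 1 from each match (3 total).

['fivh', 'xwu', 'le']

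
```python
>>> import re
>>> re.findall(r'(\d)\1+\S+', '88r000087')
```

['8']

`\1` is not a pattern — it's the concrete string captured by group 1, re-applied verbatim.
`findall` collects group 1 from the one match (1 total).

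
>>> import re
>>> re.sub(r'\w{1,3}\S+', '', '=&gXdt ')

Each match is replaced by ''.

'=& '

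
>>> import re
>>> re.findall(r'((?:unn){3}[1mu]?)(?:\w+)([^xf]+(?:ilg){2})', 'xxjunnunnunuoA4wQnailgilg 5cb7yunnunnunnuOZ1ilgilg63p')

[('unnunnunnu', '1ilgilg')]

Pattern: the literal 'unn' repeated 3 times, then optionally one of [1mu] (captured); then one or more of a word character (non-capturing group); then one or more of any character except [xf], then the literal 'ilg' repeated 2 times (captured).
Scanning left to right: at [31:50] match 'unnunnunnuOZ1ilgilg', groups = ('unnunnunnu', '1ilgilg').
2 groups means the one result is a tuple of 2 captured strings — 1 here.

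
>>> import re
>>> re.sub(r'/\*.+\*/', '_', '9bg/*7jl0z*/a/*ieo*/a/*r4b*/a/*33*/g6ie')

Matches: at [3:35] → '/*7jl0z*/a/*ieo*/a/*r4b*/a/*33*/'.
Every occurrence is swapped for '_'.

'9bg_g6ie'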